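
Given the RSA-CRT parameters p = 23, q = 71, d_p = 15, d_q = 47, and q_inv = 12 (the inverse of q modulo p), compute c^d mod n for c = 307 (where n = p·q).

761

m₁ = c^(d_p) mod p: c ≡ 8 (mod 23), and 8^15 mod 23 = 2.
m₂ = c^(d_q) mod q: c ≡ 23 (mod 71), and 23^47 mod 71 = 51.
h = q_inv·(m₁ − m₂) mod p = 12·(2 − 51) mod 23 = 10.
m = m₂ + h·q = 51 + 10·71 = 761.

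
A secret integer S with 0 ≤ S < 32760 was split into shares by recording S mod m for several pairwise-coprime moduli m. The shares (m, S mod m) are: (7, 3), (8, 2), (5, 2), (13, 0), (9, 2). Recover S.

From S ≡ 3 (mod 7) write S = 3 + 7t. Substituting into S ≡ 2 (mod 8) gives 7t ≡ 7 (mod 8), and since 7⁻¹ ≡ 7 (mod 8), t ≡ 1. Hence S ≡ 3 + 7·1 = 10 (mod 56).
From S ≡ 10 (mod 56) write S = 10 + 56t. Substituting into S ≡ 2 (mod 5) gives 56t ≡ 2 (mod 5), and since 1⁻¹ ≡ 1 (mod 5), t ≡ 2. Hence S ≡ 10 + 56·2 = 122 (mod 280).
From S ≡ 122 (mod 280) write S = 122 + 280t. Substituting into S ≡ 0 (mod 13) gives 280t ≡ 8 (mod 13), and since 7⁻¹ ≡ 2 (mod 13), t ≡ 3. Hence S ≡ 122 + 280·3 = 962 (mod 3640).
From S ≡ 962 (mod 3640) write S = 962 + 3640t. Substituting into S ≡ 2 (mod 9) gives 3640t ≡ 3 (mod 9), and since 4⁻¹ ≡ 7 (mod 9), t ≡ 3. Hence S ≡ 962 + 3640·3 = 11882 (mod 32760).

11882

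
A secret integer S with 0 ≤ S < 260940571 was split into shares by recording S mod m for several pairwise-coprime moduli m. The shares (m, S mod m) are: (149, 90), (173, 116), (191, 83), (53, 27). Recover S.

The moduli are pairwise coprime; N = 149·173·191·53 = 260940571.
N/149 = 1751279; 1751279 ≡ 82 (mod 149); 82·20 ≡ 1, so inverse 20.
N/173 = 1508327; 1508327 ≡ 113 (mod 173); 113·49 ≡ 1, so inverse 49.
N/191 = 1366181; 1366181 ≡ 149 (mod 191); 149·50 ≡ 1, so inverse 50.
N/53 = 4923407; 4923407 ≡ 25 (mod 53); 25·17 ≡ 1, so inverse 17.
S ≡ 90·1751279·20 + 116·1508327·49 + 83·1366181·50 + 27·4923407·17 = 19655127831.
19655127831 mod 260940571 = 84585006.

84585006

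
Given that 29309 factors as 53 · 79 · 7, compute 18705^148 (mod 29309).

Mod 53: 18705 ≡ 49; by Fermat, exponent reduces to 148 mod 52 = 44; 49^44 ≡ 36 (mod 53).
Mod 79: 18705 ≡ 61; by Fermat, exponent reduces to 148 mod 78 = 70; 61^70 ≡ 46 (mod 79).
Mod 7: 18705 ≡ 1; by Fermat, exponent reduces to 148 mod 6 = 4; 1^4 ≡ 1 (mod 7).
Combine by CRT: x ≡ 36 (mod 53), x ≡ 46 (mod 79), x ≡ 1 (mod 7) ⇒ x ≡ 26748 (mod 29309).

26748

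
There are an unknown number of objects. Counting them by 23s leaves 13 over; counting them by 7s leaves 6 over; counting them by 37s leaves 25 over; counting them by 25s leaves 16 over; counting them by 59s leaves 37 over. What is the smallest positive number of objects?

From N ≡ 13 (mod 23) write N = 13 + 23t. Substituting into N ≡ 6 (mod 7) gives 23t ≡ 0 (mod 7), and since 2⁻¹ ≡ 4 (mod 7), t ≡ 0. Hence N ≡ 13 + 23·0 = 13 (mod 161).
From N ≡ 13 (mod 161) write N = 13 + 161t. Substituting into N ≡ 25 (mod 37) gives 161t ≡ 12 (mod 37), and since 13⁻¹ ≡ 20 (mod 37), t ≡ 18. Hence N ≡ 13 + 161·18 = 2911 (mod 5957).
From N ≡ 2911 (mod 5957) write N = 2911 + 5957t. Substituting into N ≡ 16 (mod 25) gives 5957t ≡ 5 (mod 25), and since 7⁻¹ ≡ 18 (mod 25), t ≡ 15. Hence N ≡ 2911 + 5957·15 = 92266 (mod 148925).
From N ≡ 92266 (mod 148925) write N = 92266 + 148925t. Substituting into N ≡ 37 (mod 59) gives 148925t ≡ 47 (mod 59), and since 9⁻¹ ≡ 46 (mod 59), t ≡ 38. Hence N ≡ 92266 + 148925·38 = 5751416 (mod 8786575).

5751416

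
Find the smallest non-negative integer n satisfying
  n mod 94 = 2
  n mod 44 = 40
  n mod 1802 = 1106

723708

Combine the congruences pairwise.
gcd(94, 44) = 2 and 2 | (40 − 2), so the pair is consistent; merging gives n ≡ 1976 (mod 2068), where 2068 = lcm(94, 44).
gcd(2068, 1802) = 2 and 2 | (1106 − 1976), so the pair is consistent; merging gives n ≡ 723708 (mod 1863268), where 1863268 = lcm(2068, 1802).
The solution is unique modulo lcm(94, 44, 1802) = 1863268.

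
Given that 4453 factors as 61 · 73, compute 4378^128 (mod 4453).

Mod 61: 4378 ≡ 47; by Fermat, exponent reduces to 128 mod 60 = 8; 47^8 ≡ 13 (mod 61).
Mod 73: 4378 ≡ 71; by Fermat, exponent reduces to 128 mod 72 = 56; 71^56 ≡ 4 (mod 73).
Combine by CRT: x ≡ 13 (mod 61), x ≡ 4 (mod 73) ⇒ x ≡ 1172 (mod 4453).

1172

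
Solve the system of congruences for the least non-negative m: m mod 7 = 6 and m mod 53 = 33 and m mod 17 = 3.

The moduli are pairwise coprime; N = 7·53·17 = 6307.
N/7 = 901; 901 ≡ 5 (mod 7); 5·3 ≡ 1, so inverse 3.
N/53 = 119; 119 ≡ 13 (mod 53); 13·49 ≡ 1, so inverse 49.
N/17 = 371; 371 ≡ 14 (mod 17); 14·11 ≡ 1, so inverse 11.
m ≡ 6·901·3 + 33·119·49 + 3·371·11 = 220884.
220884 mod 6307 = 139.

139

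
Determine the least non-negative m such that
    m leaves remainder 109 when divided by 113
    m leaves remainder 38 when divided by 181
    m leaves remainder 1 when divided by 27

Combine the congruences pairwise.
From m ≡ 109 (mod 113) write m = 109 + 113t. Substituting into m ≡ 38 (mod 181) gives 113t ≡ 110 (mod 181), and since 113⁻¹ ≡ 173 (mod 181), t ≡ 25. Hence m ≡ 109 + 113·25 = 2934 (mod 20453).
From m ≡ 2934 (mod 20453) write m = 2934 + 20453t. Substituting into m ≡ 1 (mod 27) gives 20453t ≡ 10 (mod 27), and since 14⁻¹ ≡ 2 (mod 27), t ≡ 20. Hence m ≡ 2934 + 20453·20 = 411994 (mod 552231).

411994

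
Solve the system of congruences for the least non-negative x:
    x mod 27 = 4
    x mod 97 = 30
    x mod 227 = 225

The moduli are pairwise coprime; N = 27·97·227 = 594513.
N/27 = 22019; 22019 ≡ 14 (mod 27); 14·2 ≡ 1, so inverse 2.
N/97 = 6129; 6129 ≡ 18 (mod 97); 18·27 ≡ 1, so inverse 27.
N/227 = 2619; 2619 ≡ 122 (mod 227); 122·147 ≡ 1, so inverse 147.
x ≡ 4·22019·2 + 30·6129·27 + 225·2619·147 = 91764067.
91764067 mod 594513 = 209065.

209065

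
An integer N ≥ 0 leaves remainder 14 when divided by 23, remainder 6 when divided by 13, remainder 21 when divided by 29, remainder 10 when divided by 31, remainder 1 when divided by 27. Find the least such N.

From N ≡ 14 (mod 23) write N = 14 + 23t. Substituting into N ≡ 6 (mod 13) gives 23t ≡ 5 (mod 13), and since 10⁻¹ ≡ 4 (mod 13), t ≡ 7. Hence N ≡ 14 + 23·7 = 175 (mod 299).
From N ≡ 175 (mod 299) write N = 175 + 299t. Substituting into N ≡ 21 (mod 29) gives 299t ≡ 20 (mod 29), and since 9⁻¹ ≡ 13 (mod 29), t ≡ 28. Hence N ≡ 175 + 299·28 = 8547 (mod 8671).
From N ≡ 8547 (mod 8671) write N = 8547 + 8671t. Substituting into N ≡ 10 (mod 31) gives 8671t ≡ 19 (mod 31), and since 22⁻¹ ≡ 24 (mod 31), t ≡ 22. Hence N ≡ 8547 + 8671·22 = 199309 (mod 268801).
From N ≡ 199309 (mod 268801) write N = 199309 + 268801t. Substituting into N ≡ 1 (mod 27) gives 268801t ≡ 6 (mod 27), and since 16⁻¹ ≡ 22 (mod 27), t ≡ 24. Hence N ≡ 199309 + 268801·24 = 6650533 (mod 7257627).

6650533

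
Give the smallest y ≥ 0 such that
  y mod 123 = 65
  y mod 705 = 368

gcd(123, 705) = 3 and 3 | (368 − 65), so the pair is consistent; merging gives y ≡ 27863 (mod 28905), where 28905 = lcm(123, 705).
The solution is unique modulo lcm(123, 705) = 28905.

27863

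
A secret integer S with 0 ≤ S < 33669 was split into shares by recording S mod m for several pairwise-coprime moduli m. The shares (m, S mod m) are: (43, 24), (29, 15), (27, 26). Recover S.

17009

From S ≡ 24 (mod 43) write S = 24 + 43t. Substituting into S ≡ 15 (mod 29) gives 43t ≡ 20 (mod 29), and since 14⁻¹ ≡ 27 (mod 29), t ≡ 18. Hence S ≡ 24 + 43·18 = 798 (mod 1247).
From S ≡ 798 (mod 1247) write S = 798 + 1247t. Substituting into S ≡ 26 (mod 27) gives 1247t ≡ 11 (mod 27), and since 5⁻¹ ≡ 11 (mod 27), t ≡ 13. Hence S ≡ 798 + 1247·13 = 17009 (mod 33669).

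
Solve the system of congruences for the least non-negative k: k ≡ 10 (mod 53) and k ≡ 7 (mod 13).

540

From k ≡ 10 (mod 53) write k = 10 + 53t. Substituting into k ≡ 7 (mod 13) gives 53t ≡ 10 (mod 13), and since 1⁻¹ ≡ 1 (mod 13), t ≡ 10. Hence k ≡ 10 + 53·10 = 540 (mod 689).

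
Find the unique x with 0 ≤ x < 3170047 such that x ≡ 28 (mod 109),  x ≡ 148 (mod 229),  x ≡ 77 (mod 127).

2446097

From x ≡ 28 (mod 109) write x = 28 + 109t. Substituting into x ≡ 148 (mod 229) gives 109t ≡ 120 (mod 229), and since 109⁻¹ ≡ 208 (mod 229), t ≡ 228. Hence x ≡ 28 + 109·228 = 24880 (mod 24961).
From x ≡ 24880 (mod 24961) write x = 24880 + 24961t. Substituting into x ≡ 77 (mod 127) gives 24961t ≡ 89 (mod 127), and since 69⁻¹ ≡ 81 (mod 127), t ≡ 97. Hence x ≡ 24880 + 24961·97 = 2446097 (mod 3170047).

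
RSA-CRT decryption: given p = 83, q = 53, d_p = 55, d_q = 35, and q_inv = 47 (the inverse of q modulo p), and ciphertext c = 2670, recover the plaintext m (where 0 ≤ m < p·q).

m₁ = c^(d_p) mod p: c ≡ 14 (mod 83), and 14^55 mod 83 = 8.
m₂ = c^(d_q) mod q: c ≡ 20 (mod 53), and 20^35 mod 53 = 27.
h = q_inv·(m₁ − m₂) mod p = 47·(8 − 27) mod 83 = 20.
m = m₂ + h·q = 27 + 20·53 = 1087.

1087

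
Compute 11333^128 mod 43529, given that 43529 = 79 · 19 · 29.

Mod 79: 11333 ≡ 36; by Fermat, exponent reduces to 128 mod 78 = 50; 36^50 ≡ 19 (mod 79).
Mod 19: 11333 ≡ 9; by Fermat, exponent reduces to 128 mod 18 = 2; 9^2 ≡ 5 (mod 19).
Mod 29: 11333 ≡ 23; by Fermat, exponent reduces to 128 mod 28 = 16; 23^16 ≡ 7 (mod 29).
Combine by CRT: x ≡ 19 (mod 79), x ≡ 5 (mod 19), x ≡ 7 (mod 29) ⇒ x ≡ 8156 (mod 43529).

8156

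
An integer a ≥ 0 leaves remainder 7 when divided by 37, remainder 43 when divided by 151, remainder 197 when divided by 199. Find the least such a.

Combine the congruences pairwise.
From a ≡ 7 (mod 37) write a = 7 + 37t. Substituting into a ≡ 43 (mod 151) gives 37t ≡ 36 (mod 151), and since 37⁻¹ ≡ 49 (mod 151), t ≡ 103. Hence a ≡ 7 + 37·103 = 3818 (mod 5587).
From a ≡ 3818 (mod 5587) write a = 3818 + 5587t. Substituting into a ≡ 197 (mod 199) gives 5587t ≡ 160 (mod 199), and since 15⁻¹ ≡ 146 (mod 199), t ≡ 77. Hence a ≡ 3818 + 5587·77 = 434017 (mod 1111813).

434017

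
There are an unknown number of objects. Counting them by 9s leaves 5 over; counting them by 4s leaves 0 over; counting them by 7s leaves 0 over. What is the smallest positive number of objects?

From N ≡ 5 (mod 9) write N = 5 + 9t. Substituting into N ≡ 0 (mod 4) gives 9t ≡ 3 (mod 4), and since 1⁻¹ ≡ 1 (mod 4), t ≡ 3. Hence N ≡ 5 + 9·3 = 32 (mod 36).
From N ≡ 32 (mod 36) write N = 32 + 36t. Substituting into N ≡ 0 (mod 7) gives 36t ≡ 3 (mod 7), and since 1⁻¹ ≡ 1 (mod 7), t ≡ 3. Hence N ≡ 32 + 36·3 = 140 (mod 252).

140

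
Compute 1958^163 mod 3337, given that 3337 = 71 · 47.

Mod 71: 1958 ≡ 41; by Fermat, exponent reduces to 163 mod 70 = 23; 41^23 ≡ 23 (mod 71).
Mod 47: 1958 ≡ 31; by Fermat, exponent reduces to 163 mod 46 = 25; 31^25 ≡ 26 (mod 47).
Combine by CRT: x ≡ 23 (mod 71), x ≡ 26 (mod 47) ⇒ x ≡ 449 (mod 3337).

449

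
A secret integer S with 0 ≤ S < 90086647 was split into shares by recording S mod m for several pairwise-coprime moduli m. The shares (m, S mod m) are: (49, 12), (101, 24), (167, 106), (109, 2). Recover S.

6883679

The moduli are pairwise coprime; N = 49·101·167·109 = 90086647.
N/49 = 1838503; 1838503 ≡ 23 (mod 49); 23·32 ≡ 1, so inverse 32.
N/101 = 891947; 891947 ≡ 16 (mod 101); 16·19 ≡ 1, so inverse 19.
N/167 = 539441; 539441 ≡ 31 (mod 167); 31·97 ≡ 1, so inverse 97.
N/109 = 826483; 826483 ≡ 45 (mod 109); 45·63 ≡ 1, so inverse 63.
S ≡ 12·1838503·32 + 24·891947·19 + 106·539441·97 + 2·826483·63 = 6763382204.
6763382204 mod 90086647 = 6883679.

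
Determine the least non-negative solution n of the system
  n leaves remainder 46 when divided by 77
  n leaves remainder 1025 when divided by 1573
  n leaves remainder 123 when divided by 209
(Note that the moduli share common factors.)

gcd(77, 1573) = 11 and 11 | (1025 − 46), so the pair is consistent; merging gives n ≡ 5744 (mod 11011), where 11011 = lcm(77, 1573).
gcd(11011, 209) = 11 and 11 | (123 − 5744), so the pair is consistent; merging gives n ≡ 71810 (mod 209209), where 209209 = lcm(11011, 209).
The solution is unique modulo lcm(77, 1573, 209) = 209209.

71810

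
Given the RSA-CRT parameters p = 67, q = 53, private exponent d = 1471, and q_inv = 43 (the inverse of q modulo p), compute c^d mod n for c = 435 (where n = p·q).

d_p = d mod (p−1) = 1471 mod 66 = 19; d_q = d mod (q−1) = 15.
m₁ = c^(d_p) mod p: c ≡ 33 (mod 67), and 33^19 mod 67 = 36.
m₂ = c^(d_q) mod q: c ≡ 11 (mod 53), and 11^15 mod 53 = 38.
h = q_inv·(m₁ − m₂) mod p = 43·(36 − 38) mod 67 = 48.
m = m₂ + h·q = 38 + 48·53 = 2582.

2582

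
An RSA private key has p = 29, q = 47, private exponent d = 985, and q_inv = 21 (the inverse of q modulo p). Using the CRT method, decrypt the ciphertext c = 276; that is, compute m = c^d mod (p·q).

d_p = d mod (p−1) = 985 mod 28 = 5; d_q = d mod (q−1) = 19.
m₁ = c^(d_p) mod p: c ≡ 15 (mod 29), and 15^5 mod 29 = 10.
m₂ = c^(d_q) mod q: c ≡ 41 (mod 47), and 41^19 mod 47 = 40.
h = q_inv·(m₁ − m₂) mod p = 21·(10 − 40) mod 29 = 8.
m = m₂ + h·q = 40 + 8·47 = 416.

416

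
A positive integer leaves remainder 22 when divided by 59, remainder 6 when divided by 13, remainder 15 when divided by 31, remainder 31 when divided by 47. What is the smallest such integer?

789678

The moduli are pairwise coprime; N = 59·13·31·47 = 1117519.
N/59 = 18941; 18941 ≡ 2 (mod 59); 2·30 ≡ 1, so inverse 30.
N/13 = 85963; 85963 ≡ 7 (mod 13); 7·2 ≡ 1, so inverse 2.
N/31 = 36049; 36049 ≡ 27 (mod 31); 27·23 ≡ 1, so inverse 23.
N/47 = 23777; 23777 ≡ 42 (mod 47); 42·28 ≡ 1, so inverse 28.
k ≡ 22·18941·30 + 6·85963·2 + 15·36049·23 + 31·23777·28 = 46607957.
46607957 mod 1117519 = 789678.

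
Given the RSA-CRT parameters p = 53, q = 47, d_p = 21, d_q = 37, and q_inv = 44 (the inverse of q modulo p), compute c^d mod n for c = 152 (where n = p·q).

m₁ = c^(d_p) mod p: c ≡ 46 (mod 53), and 46^21 mod 53 = 44.
m₂ = c^(d_q) mod q: c ≡ 11 (mod 47), and 11^37 mod 47 = 26.
h = q_inv·(m₁ − m₂) mod p = 44·(44 − 26) mod 53 = 50.
m = m₂ + h·q = 26 + 50·47 = 2376.

2376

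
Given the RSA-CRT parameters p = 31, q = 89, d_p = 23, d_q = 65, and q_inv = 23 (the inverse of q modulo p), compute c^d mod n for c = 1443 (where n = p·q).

1749

m₁ = c^(d_p) mod p: c ≡ 17 (mod 31), and 17^23 mod 31 = 13.
m₂ = c^(d_q) mod q: c ≡ 19 (mod 89), and 19^65 mod 89 = 58.
h = q_inv·(m₁ − m₂) mod p = 23·(13 − 58) mod 31 = 19.
m = m₂ + h·q = 58 + 19·89 = 1749.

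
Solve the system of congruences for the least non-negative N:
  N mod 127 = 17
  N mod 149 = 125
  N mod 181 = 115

2209944

From N ≡ 17 (mod 127) write N = 17 + 127t. Substituting into N ≡ 125 (mod 149) gives 127t ≡ 108 (mod 149), and since 127⁻¹ ≡ 88 (mod 149), t ≡ 117. Hence N ≡ 17 + 127·117 = 14876 (mod 18923).
From N ≡ 14876 (mod 18923) write N = 14876 + 18923t. Substituting into N ≡ 115 (mod 181) gives 18923t ≡ 81 (mod 181), and since 99⁻¹ ≡ 64 (mod 181), t ≡ 116. Hence N ≡ 14876 + 18923·116 = 2209944 (mod 3425063).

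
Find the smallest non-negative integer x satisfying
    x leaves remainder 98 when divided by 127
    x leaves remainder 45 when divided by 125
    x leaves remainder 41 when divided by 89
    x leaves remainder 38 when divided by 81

Combine the congruences pairwise.
From x ≡ 98 (mod 127) write x = 98 + 127t. Substituting into x ≡ 45 (mod 125) gives 127t ≡ 72 (mod 125), and since 2⁻¹ ≡ 63 (mod 125), t ≡ 36. Hence x ≡ 98 + 127·36 = 4670 (mod 15875).
From x ≡ 4670 (mod 15875) write x = 4670 + 15875t. Substituting into x ≡ 41 (mod 89) gives 15875t ≡ 88 (mod 89), and since 33⁻¹ ≡ 27 (mod 89), t ≡ 62. Hence x ≡ 4670 + 15875·62 = 988920 (mod 1412875).
From x ≡ 988920 (mod 1412875) write x = 988920 + 1412875t. Substituting into x ≡ 38 (mod 81) gives 1412875t ≡ 47 (mod 81), and since 73⁻¹ ≡ 10 (mod 81), t ≡ 65. Hence x ≡ 988920 + 1412875·65 = 92825795 (mod 114442875).

92825795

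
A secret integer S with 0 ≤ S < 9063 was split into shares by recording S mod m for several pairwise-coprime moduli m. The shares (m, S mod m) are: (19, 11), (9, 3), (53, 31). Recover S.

5331

The moduli are pairwise coprime; N = 19·9·53 = 9063.
N/19 = 477; 477 ≡ 2 (mod 19); 2·10 ≡ 1, so inverse 10.
N/9 = 1007; 1007 ≡ 8 (mod 9); 8·8 ≡ 1, so inverse 8.
N/53 = 171; 171 ≡ 12 (mod 53); 12·31 ≡ 1, so inverse 31.
S ≡ 11·477·10 + 3·1007·8 + 31·171·31 = 240969.
240969 mod 9063 = 5331.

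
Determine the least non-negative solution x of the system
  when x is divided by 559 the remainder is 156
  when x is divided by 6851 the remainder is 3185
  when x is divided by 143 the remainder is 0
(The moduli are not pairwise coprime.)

Combine the congruences pairwise.
gcd(559, 6851) = 13 and 13 | (3185 − 156), so the pair is consistent; merging gives x ≡ 99099 (mod 294593), where 294593 = lcm(559, 6851).
gcd(294593, 143) = 13 and 13 | (0 − 99099), so the pair is consistent; merging gives x ≡ 99099 (mod 3240523), where 3240523 = lcm(294593, 143).
The solution is unique modulo lcm(559, 6851, 143) = 3240523.

99099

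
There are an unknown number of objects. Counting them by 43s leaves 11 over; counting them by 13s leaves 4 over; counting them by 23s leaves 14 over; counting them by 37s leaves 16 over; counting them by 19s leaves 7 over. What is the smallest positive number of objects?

Combine the congruences pairwise.
From N ≡ 11 (mod 43) write N = 11 + 43t. Substituting into N ≡ 4 (mod 13) gives 43t ≡ 6 (mod 13), and since 4⁻¹ ≡ 10 (mod 13), t ≡ 8. Hence N ≡ 11 + 43·8 = 355 (mod 559).
From N ≡ 355 (mod 559) write N = 355 + 559t. Substituting into N ≡ 14 (mod 23) gives 559t ≡ 4 (mod 23), and since 7⁻¹ ≡ 10 (mod 23), t ≡ 17. Hence N ≡ 355 + 559·17 = 9858 (mod 12857).
From N ≡ 9858 (mod 12857) write N = 9858 + 12857t. Substituting into N ≡ 16 (mod 37) gives 12857t ≡ 0 (mod 37), and since 18⁻¹ ≡ 35 (mod 37), t ≡ 0. Hence N ≡ 9858 + 12857·0 = 9858 (mod 475709).
From N ≡ 9858 (mod 475709) write N = 9858 + 475709t. Substituting into N ≡ 7 (mod 19) gives 475709t ≡ 10 (mod 19), and since 6⁻¹ ≡ 16 (mod 19), t ≡ 8. Hence N ≡ 9858 + 475709·8 = 3815530 (mod 9038471).

3815530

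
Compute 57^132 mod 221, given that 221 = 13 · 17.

157

Mod 13: 57 ≡ 5; since 12 | 132, by Fermat 5^132 ≡ 1 (mod 13).
Mod 17: 57 ≡ 6; by Fermat, exponent reduces to 132 mod 16 = 4; 6^4 ≡ 4 (mod 17).
Combine by CRT: x ≡ 1 (mod 13), x ≡ 4 (mod 17) ⇒ x ≡ 157 (mod 221).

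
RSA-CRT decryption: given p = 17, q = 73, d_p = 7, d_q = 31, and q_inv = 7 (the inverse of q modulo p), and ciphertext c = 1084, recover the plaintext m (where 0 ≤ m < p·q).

m₁ = c^(d_p) mod p: c ≡ 13 (mod 17), and 13^7 mod 17 = 4.
m₂ = c^(d_q) mod q: c ≡ 62 (mod 73), and 62^31 mod 73 = 45.
h = q_inv·(m₁ − m₂) mod p = 7·(4 − 45) mod 17 = 2.
m = m₂ + h·q = 45 + 2·73 = 191.

191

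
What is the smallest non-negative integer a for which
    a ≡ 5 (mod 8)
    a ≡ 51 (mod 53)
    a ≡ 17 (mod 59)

24325

From a ≡ 5 (mod 8) write a = 5 + 8t. Substituting into a ≡ 51 (mod 53) gives 8t ≡ 46 (mod 53), and since 8⁻¹ ≡ 20 (mod 53), t ≡ 19. Hence a ≡ 5 + 8·19 = 157 (mod 424).
From a ≡ 157 (mod 424) write a = 157 + 424t. Substituting into a ≡ 17 (mod 59) gives 424t ≡ 37 (mod 59), and since 11⁻¹ ≡ 43 (mod 59), t ≡ 57. Hence a ≡ 157 + 424·57 = 24325 (mod 25016).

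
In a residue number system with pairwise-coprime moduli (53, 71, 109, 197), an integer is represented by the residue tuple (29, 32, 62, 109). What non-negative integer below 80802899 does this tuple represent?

25042158

The moduli are pairwise coprime; N = 53·71·109·197 = 80802899.
N/53 = 1524583; 1524583 ≡ 38 (mod 53); 38·7 ≡ 1, so inverse 7.
N/71 = 1138069; 1138069 ≡ 10 (mod 71); 10·64 ≡ 1, so inverse 64.
N/109 = 741311; 741311 ≡ 2 (mod 109); 2·55 ≡ 1, so inverse 55.
N/197 = 410167; 410167 ≡ 13 (mod 197); 13·91 ≡ 1, so inverse 91.
x ≡ 29·1524583·7 + 32·1138069·64 + 62·741311·55 + 109·410167·91 = 9236572644.
9236572644 mod 80802899 = 25042158.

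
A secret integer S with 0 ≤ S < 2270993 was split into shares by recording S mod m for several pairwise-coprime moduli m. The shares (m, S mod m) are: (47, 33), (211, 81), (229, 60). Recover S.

From S ≡ 33 (mod 47) write S = 33 + 47t. Substituting into S ≡ 81 (mod 211) gives 47t ≡ 48 (mod 211), and since 47⁻¹ ≡ 9 (mod 211), t ≡ 10. Hence S ≡ 33 + 47·10 = 503 (mod 9917).
From S ≡ 503 (mod 9917) write S = 503 + 9917t. Substituting into S ≡ 60 (mod 229) gives 9917t ≡ 15 (mod 229), and since 70⁻¹ ≡ 36 (mod 229), t ≡ 82. Hence S ≡ 503 + 9917·82 = 813697 (mod 2270993).

813697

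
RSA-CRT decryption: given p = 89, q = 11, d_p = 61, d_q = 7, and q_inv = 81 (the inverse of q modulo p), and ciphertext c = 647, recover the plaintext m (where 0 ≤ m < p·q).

m₁ = c^(d_p) mod p: c ≡ 24 (mod 89), and 24^61 mod 89 = 33.
m₂ = c^(d_q) mod q: c ≡ 9 (mod 11), and 9^7 mod 11 = 4.
h = q_inv·(m₁ − m₂) mod p = 81·(33 − 4) mod 89 = 35.
m = m₂ + h·q = 4 + 35·11 = 389.

389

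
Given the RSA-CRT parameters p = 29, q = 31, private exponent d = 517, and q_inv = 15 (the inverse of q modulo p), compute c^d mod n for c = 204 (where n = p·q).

784

d_p = d mod (p−1) = 517 mod 28 = 13; d_q = d mod (q−1) = 7.
m₁ = c^(d_p) mod p: c ≡ 1 (mod 29), and 1^13 mod 29 = 1.
m₂ = c^(d_q) mod q: c ≡ 18 (mod 31), and 18^7 mod 31 = 9.
h = q_inv·(m₁ − m₂) mod p = 15·(1 − 9) mod 29 = 25.
m = m₂ + h·q = 9 + 25·31 = 784.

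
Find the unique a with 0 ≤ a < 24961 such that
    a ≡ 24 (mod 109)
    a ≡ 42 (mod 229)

From a ≡ 24 (mod 109) write a = 24 + 109t. Substituting into a ≡ 42 (mod 229) gives 109t ≡ 18 (mod 229), and since 109⁻¹ ≡ 208 (mod 229), t ≡ 80. Hence a ≡ 24 + 109·80 = 8744 (mod 24961).

8744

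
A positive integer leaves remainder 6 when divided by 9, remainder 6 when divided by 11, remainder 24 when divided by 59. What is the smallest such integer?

The moduli are pairwise coprime; M = 9·11·59 = 5841.
M/9 = 649; 649 ≡ 1 (mod 9), inverse 1.
M/11 = 531; 531 ≡ 3 (mod 11); 3·4 ≡ 1, so inverse 4.
M/59 = 99; 99 ≡ 40 (mod 59); 40·31 ≡ 1, so inverse 31.
n ≡ 6·649·1 + 6·531·4 + 24·99·31 = 90294.
90294 mod 5841 = 2679.

2679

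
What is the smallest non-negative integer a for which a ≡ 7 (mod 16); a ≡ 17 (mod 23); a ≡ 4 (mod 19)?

Combine the congruences pairwise.
From a ≡ 7 (mod 16) write a = 7 + 16t. Substituting into a ≡ 17 (mod 23) gives 16t ≡ 10 (mod 23), and since 16⁻¹ ≡ 13 (mod 23), t ≡ 15. Hence a ≡ 7 + 16·15 = 247 (mod 368).
From a ≡ 247 (mod 368) write a = 247 + 368t. Substituting into a ≡ 4 (mod 19) gives 368t ≡ 4 (mod 19), and since 7⁻¹ ≡ 11 (mod 19), t ≡ 6. Hence a ≡ 247 + 368·6 = 2455 (mod 6992).

2455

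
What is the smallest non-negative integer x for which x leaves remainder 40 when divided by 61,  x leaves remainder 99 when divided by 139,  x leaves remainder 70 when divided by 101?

Combine the congruences pairwise.
From x ≡ 40 (mod 61) write x = 40 + 61t. Substituting into x ≡ 99 (mod 139) gives 61t ≡ 59 (mod 139), and since 61⁻¹ ≡ 98 (mod 139), t ≡ 83. Hence x ≡ 40 + 61·83 = 5103 (mod 8479).
From x ≡ 5103 (mod 8479) write x = 5103 + 8479t. Substituting into x ≡ 70 (mod 101) gives 8479t ≡ 17 (mod 101), and since 96⁻¹ ≡ 20 (mod 101), t ≡ 37. Hence x ≡ 5103 + 8479·37 = 318826 (mod 856379).

318826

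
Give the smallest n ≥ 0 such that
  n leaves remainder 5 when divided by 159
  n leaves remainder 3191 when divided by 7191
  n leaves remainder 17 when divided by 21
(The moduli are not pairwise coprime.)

319595

Combine the congruences pairwise.
gcd(159, 7191) = 3 and 3 | (3191 − 5), so the pair is consistent; merging gives n ≡ 319595 (mod 381123), where 381123 = lcm(159, 7191).
gcd(381123, 21) = 3 and 3 | (17 − 319595), so the pair is consistent; merging gives n ≡ 319595 (mod 2667861), where 2667861 = lcm(381123, 21).
The solution is unique modulo lcm(159, 7191, 21) = 2667861.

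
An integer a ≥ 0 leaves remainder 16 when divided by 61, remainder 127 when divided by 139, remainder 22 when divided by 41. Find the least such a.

The moduli are pairwise coprime; N = 61·139·41 = 347639.
N/61 = 5699; 5699 ≡ 26 (mod 61); 26·54 ≡ 1, so inverse 54.
N/139 = 2501; 2501 ≡ 138 (mod 139); 138·138 ≡ 1, so inverse 138.
N/41 = 8479; 8479 ≡ 33 (mod 41); 33·5 ≡ 1, so inverse 5.
a ≡ 16·5699·54 + 127·2501·138 + 22·8479·5 = 49689152.
49689152 mod 347639 = 324414.

324414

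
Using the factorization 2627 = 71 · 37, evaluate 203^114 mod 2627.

1565

Mod 71: 203 ≡ 61; by Fermat, exponent reduces to 114 mod 70 = 44; 61^44 ≡ 3 (mod 71).
Mod 37: 203 ≡ 18; by Fermat, exponent reduces to 114 mod 36 = 6; 18^6 ≡ 11 (mod 37).
Combine by CRT: x ≡ 3 (mod 71), x ≡ 11 (mod 37) ⇒ x ≡ 1565 (mod 2627).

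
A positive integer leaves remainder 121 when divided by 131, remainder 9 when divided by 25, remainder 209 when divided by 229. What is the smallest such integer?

The moduli are pairwise coprime; N = 131·25·229 = 749975.
N/131 = 5725; 5725 ≡ 92 (mod 131); 92·47 ≡ 1, so inverse 47.
N/25 = 29999; 29999 ≡ 24 (mod 25); 24·24 ≡ 1, so inverse 24.
N/229 = 3275; 3275 ≡ 69 (mod 229); 69·156 ≡ 1, so inverse 156.
k ≡ 121·5725·47 + 9·29999·24 + 209·3275·156 = 145815959.
145815959 mod 749975 = 320809.

320809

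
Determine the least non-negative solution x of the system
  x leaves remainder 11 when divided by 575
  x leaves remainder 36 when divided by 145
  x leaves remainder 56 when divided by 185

gcd(575, 145) = 5 and 5 | (36 − 11), so the pair is consistent; merging gives x ≡ 13811 (mod 16675), where 16675 = lcm(575, 145).
gcd(16675, 185) = 5 and 5 | (56 − 13811), so the pair is consistent; merging gives x ≡ 464036 (mod 616975), where 616975 = lcm(16675, 185).
The solution is unique modulo lcm(575, 145, 185) = 616975.

464036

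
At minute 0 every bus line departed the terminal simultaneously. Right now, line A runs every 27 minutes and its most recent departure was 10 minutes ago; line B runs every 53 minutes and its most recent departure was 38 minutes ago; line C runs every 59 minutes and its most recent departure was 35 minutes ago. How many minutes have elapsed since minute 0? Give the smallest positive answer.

17263

From t ≡ 10 (mod 27) write t = 10 + 27s. Substituting into t ≡ 38 (mod 53) gives 27s ≡ 28 (mod 53), and since 27⁻¹ ≡ 2 (mod 53), s ≡ 3. Hence t ≡ 10 + 27·3 = 91 (mod 1431).
From t ≡ 91 (mod 1431) write t = 91 + 1431s. Substituting into t ≡ 35 (mod 59) gives 1431s ≡ 3 (mod 59), and since 15⁻¹ ≡ 4 (mod 59), s ≡ 12. Hence t ≡ 91 + 1431·12 = 17263 (mod 84429).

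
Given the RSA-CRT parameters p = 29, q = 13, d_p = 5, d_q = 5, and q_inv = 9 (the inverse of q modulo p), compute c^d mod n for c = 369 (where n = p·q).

31

m₁ = c^(d_p) mod p: c ≡ 21 (mod 29), and 21^5 mod 29 = 2.
m₂ = c^(d_q) mod q: c ≡ 5 (mod 13), and 5^5 mod 13 = 5.
h = q_inv·(m₁ − m₂) mod p = 9·(2 − 5) mod 29 = 2.
m = m₂ + h·q = 5 + 2·13 = 31.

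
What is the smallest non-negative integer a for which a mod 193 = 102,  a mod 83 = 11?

From a ≡ 102 (mod 193) write a = 102 + 193t. Substituting into a ≡ 11 (mod 83) gives 193t ≡ 75 (mod 83), and since 27⁻¹ ≡ 40 (mod 83), t ≡ 12. Hence a ≡ 102 + 193·12 = 2418 (mod 16019).

2418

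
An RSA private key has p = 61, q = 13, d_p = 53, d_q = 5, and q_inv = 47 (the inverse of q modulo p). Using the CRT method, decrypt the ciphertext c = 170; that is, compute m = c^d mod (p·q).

14

m₁ = c^(d_p) mod p: c ≡ 48 (mod 61), and 48^53 mod 61 = 14.
m₂ = c^(d_q) mod q: c ≡ 1 (mod 13), and 1^5 mod 13 = 1.
h = q_inv·(m₁ − m₂) mod p = 47·(14 − 1) mod 61 = 1.
m = m₂ + h·q = 1 + 1·13 = 14.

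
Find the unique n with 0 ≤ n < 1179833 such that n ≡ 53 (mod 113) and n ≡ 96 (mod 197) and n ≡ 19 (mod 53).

The moduli are pairwise coprime; M = 113·197·53 = 1179833.
M/113 = 10441; 10441 ≡ 45 (mod 113); 45·108 ≡ 1, so inverse 108.
M/197 = 5989; 5989 ≡ 79 (mod 197); 79·5 ≡ 1, so inverse 5.
M/53 = 22261; 22261 ≡ 1 (mod 53), inverse 1.
n ≡ 53·10441·108 + 96·5989·5 + 19·22261·1 = 63061963.
63061963 mod 1179833 = 530814.

530814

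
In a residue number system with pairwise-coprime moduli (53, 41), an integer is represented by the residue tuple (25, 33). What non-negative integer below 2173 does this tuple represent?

1509

Combine the congruences pairwise.
From x ≡ 25 (mod 53) write x = 25 + 53t. Substituting into x ≡ 33 (mod 41) gives 53t ≡ 8 (mod 41), and since 12⁻¹ ≡ 24 (mod 41), t ≡ 28. Hence x ≡ 25 + 53·28 = 1509 (mod 2173).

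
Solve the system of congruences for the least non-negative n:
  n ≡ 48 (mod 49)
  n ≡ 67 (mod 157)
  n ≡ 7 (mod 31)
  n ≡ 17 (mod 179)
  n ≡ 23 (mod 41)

The moduli are pairwise coprime; M = 49·157·31·179·41 = 1750226737.
M/49 = 35718913; 35718913 ≡ 20 (mod 49); 20·27 ≡ 1, so inverse 27.
M/157 = 11147941; 11147941 ≡ 156 (mod 157); 156·156 ≡ 1, so inverse 156.
M/31 = 56458927; 56458927 ≡ 22 (mod 31); 22·24 ≡ 1, so inverse 24.
M/179 = 9777803; 9777803 ≡ 107 (mod 179); 107·87 ≡ 1, so inverse 87.
M/41 = 42688457; 42688457 ≡ 36 (mod 41); 36·8 ≡ 1, so inverse 8.
n ≡ 48·35718913·27 + 67·11147941·156 + 7·56458927·24 + 17·9777803·87 + 23·42688457·8 = 194611137041.
194611137041 mod 1750226737 = 335969234.

335969234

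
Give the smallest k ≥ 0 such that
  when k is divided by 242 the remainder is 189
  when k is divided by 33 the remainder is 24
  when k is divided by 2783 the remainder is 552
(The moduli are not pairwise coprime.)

8901

gcd(242, 33) = 11 and 11 | (24 − 189), so the pair is consistent; merging gives k ≡ 189 (mod 726), where 726 = lcm(242, 33).
gcd(726, 2783) = 121 and 121 | (552 − 189), so the pair is consistent; merging gives k ≡ 8901 (mod 16698), where 16698 = lcm(726, 2783).
The solution is unique modulo lcm(242, 33, 2783) = 16698.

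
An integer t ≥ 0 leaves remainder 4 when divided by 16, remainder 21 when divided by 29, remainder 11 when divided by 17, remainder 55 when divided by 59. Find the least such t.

20292

From t ≡ 4 (mod 16) write t = 4 + 16s. Substituting into t ≡ 21 (mod 29) gives 16s ≡ 17 (mod 29), and since 16⁻¹ ≡ 20 (mod 29), s ≡ 21. Hence t ≡ 4 + 16·21 = 340 (mod 464).
From t ≡ 340 (mod 464) write t = 340 + 464s. Substituting into t ≡ 11 (mod 17) gives 464s ≡ 11 (mod 17), and since 5⁻¹ ≡ 7 (mod 17), s ≡ 9. Hence t ≡ 340 + 464·9 = 4516 (mod 7888).
From t ≡ 4516 (mod 7888) write t = 4516 + 7888s. Substituting into t ≡ 55 (mod 59) gives 7888s ≡ 23 (mod 59), and since 41⁻¹ ≡ 36 (mod 59), s ≡ 2. Hence t ≡ 4516 + 7888·2 = 20292 (mod 465392).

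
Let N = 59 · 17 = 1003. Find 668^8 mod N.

Mod 59: 668 ≡ 19; 19^8 ≡ 41 (mod 59).
Mod 17: 668 ≡ 5; 5^8 ≡ 16 (mod 17).
Combine by CRT: x ≡ 41 (mod 59), x ≡ 16 (mod 17) ⇒ x ≡ 985 (mod 1003).

985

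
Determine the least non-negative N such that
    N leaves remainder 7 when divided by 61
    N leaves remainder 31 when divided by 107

2813

Combine the congruences pairwise.
From N ≡ 7 (mod 61) write N = 7 + 61t. Substituting into N ≡ 31 (mod 107) gives 61t ≡ 24 (mod 107), and since 61⁻¹ ≡ 100 (mod 107), t ≡ 46. Hence N ≡ 7 + 61·46 = 2813 (mod 6527).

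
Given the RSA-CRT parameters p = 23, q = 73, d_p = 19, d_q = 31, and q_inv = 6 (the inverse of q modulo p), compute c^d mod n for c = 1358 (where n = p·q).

1036

m₁ = c^(d_p) mod p: c ≡ 1 (mod 23), and 1^19 mod 23 = 1.
m₂ = c^(d_q) mod q: c ≡ 44 (mod 73), and 44^31 mod 73 = 14.
h = q_inv·(m₁ − m₂) mod p = 6·(1 − 14) mod 23 = 14.
m = m₂ + h·q = 14 + 14·73 = 1036.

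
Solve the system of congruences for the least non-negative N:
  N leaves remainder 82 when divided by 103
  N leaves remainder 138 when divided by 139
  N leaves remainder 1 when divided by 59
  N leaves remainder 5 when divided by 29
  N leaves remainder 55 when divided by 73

1479989572

The moduli are pairwise coprime; M = 103·139·59·29·73 = 1788236251.
M/103 = 17361517; 17361517 ≡ 43 (mod 103); 43·12 ≡ 1, so inverse 12.
M/139 = 12865009; 12865009 ≡ 3 (mod 139); 3·93 ≡ 1, so inverse 93.
M/59 = 30309089; 30309089 ≡ 22 (mod 59); 22·51 ≡ 1, so inverse 51.
M/29 = 61663319; 61663319 ≡ 10 (mod 29); 10·3 ≡ 1, so inverse 3.
M/73 = 24496387; 24496387 ≡ 69 (mod 73); 69·18 ≡ 1, so inverse 18.
N ≡ 82·17361517·12 + 138·12865009·93 + 1·30309089·51 + 5·61663319·3 + 55·24496387·18 = 208915394688.
208915394688 mod 1788236251 = 1479989572.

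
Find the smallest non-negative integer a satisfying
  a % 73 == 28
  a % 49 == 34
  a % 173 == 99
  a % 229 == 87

The moduli are pairwise coprime; N = 73·49·173·229 = 141710009.
N/73 = 1941233; 1941233 ≡ 17 (mod 73); 17·43 ≡ 1, so inverse 43.
N/49 = 2892041; 2892041 ≡ 12 (mod 49); 12·45 ≡ 1, so inverse 45.
N/173 = 819133; 819133 ≡ 151 (mod 173); 151·55 ≡ 1, so inverse 55.
N/229 = 618821; 618821 ≡ 63 (mod 229); 63·40 ≡ 1, so inverse 40.
a ≡ 28·1941233·43 + 34·2892041·45 + 99·819133·55 + 87·618821·40 = 13375743527.
13375743527 mod 141710009 = 55002681.

55002681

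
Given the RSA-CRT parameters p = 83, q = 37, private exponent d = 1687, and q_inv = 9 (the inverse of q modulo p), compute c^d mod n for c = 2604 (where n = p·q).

d_p = d mod (p−1) = 1687 mod 82 = 47; d_q = d mod (q−1) = 31.
m₁ = c^(d_p) mod p: c ≡ 31 (mod 83), and 31^47 mod 83 = 36.
m₂ = c^(d_q) mod q: c ≡ 14 (mod 37), and 14^31 mod 37 = 23.
h = q_inv·(m₁ − m₂) mod p = 9·(36 − 23) mod 83 = 34.
m = m₂ + h·q = 23 + 34·37 = 1281.

1281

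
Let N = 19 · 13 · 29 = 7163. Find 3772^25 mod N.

Mod 19: 3772 ≡ 10; by Fermat, exponent reduces to 25 mod 18 = 7; 10^7 ≡ 15 (mod 19).
Mod 13: 3772 ≡ 2; by Fermat, exponent reduces to 25 mod 12 = 1; 2^1 ≡ 2 (mod 13).
Mod 29: 3772 ≡ 2; 2^25 ≡ 11 (mod 29).
Combine by CRT: x ≡ 15 (mod 19), x ≡ 2 (mod 13), x ≡ 11 (mod 29) ⇒ x ≡ 5202 (mod 7163).

5202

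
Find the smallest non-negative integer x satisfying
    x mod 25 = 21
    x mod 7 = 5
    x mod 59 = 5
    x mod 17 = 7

The moduli are pairwise coprime; N = 25·7·59·17 = 175525.
N/25 = 7021; 7021 ≡ 21 (mod 25); 21·6 ≡ 1, so inverse 6.
N/7 = 25075; 25075 ≡ 1 (mod 7), inverse 1.
N/59 = 2975; 2975 ≡ 25 (mod 59); 25·26 ≡ 1, so inverse 26.
N/17 = 10325; 10325 ≡ 6 (mod 17); 6·3 ≡ 1, so inverse 3.
x ≡ 21·7021·6 + 5·25075·1 + 5·2975·26 + 7·10325·3 = 1613596.
1613596 mod 175525 = 33871.

33871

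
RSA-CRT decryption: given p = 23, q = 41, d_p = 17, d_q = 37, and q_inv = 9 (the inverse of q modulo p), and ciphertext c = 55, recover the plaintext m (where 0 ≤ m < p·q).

m₁ = c^(d_p) mod p: c ≡ 9 (mod 23), and 9^17 mod 23 = 3.
m₂ = c^(d_q) mod q: c ≡ 14 (mod 41), and 14^37 mod 41 = 27.
h = q_inv·(m₁ − m₂) mod p = 9·(3 − 27) mod 23 = 14.
m = m₂ + h·q = 27 + 14·41 = 601.

601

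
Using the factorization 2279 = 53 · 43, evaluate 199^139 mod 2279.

Mod 53: 199 ≡ 40; by Fermat, exponent reduces to 139 mod 52 = 35; 40^35 ≡ 9 (mod 53).
Mod 43: 199 ≡ 27; by Fermat, exponent reduces to 139 mod 42 = 13; 27^13 ≡ 8 (mod 43).
Combine by CRT: x ≡ 9 (mod 53), x ≡ 8 (mod 43) ⇒ x ≡ 1599 (mod 2279).

1599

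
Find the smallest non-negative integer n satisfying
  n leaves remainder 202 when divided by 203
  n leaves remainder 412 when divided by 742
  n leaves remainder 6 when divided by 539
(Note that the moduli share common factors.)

798804

gcd(203, 742) = 7 and 7 | (412 − 202), so the pair is consistent; merging gives n ≡ 2638 (mod 21518), where 21518 = lcm(203, 742).
gcd(21518, 539) = 7 and 7 | (6 − 2638), so the pair is consistent; merging gives n ≡ 798804 (mod 1656886), where 1656886 = lcm(21518, 539).
The solution is unique modulo lcm(203, 742, 539) = 1656886.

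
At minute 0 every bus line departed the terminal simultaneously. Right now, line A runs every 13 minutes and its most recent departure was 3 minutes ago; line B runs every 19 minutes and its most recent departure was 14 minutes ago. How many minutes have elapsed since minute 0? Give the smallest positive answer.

From t ≡ 3 (mod 13) write t = 3 + 13s. Substituting into t ≡ 14 (mod 19) gives 13s ≡ 11 (mod 19), and since 13⁻¹ ≡ 3 (mod 19), s ≡ 14. Hence t ≡ 3 + 13·14 = 185 (mod 247).

185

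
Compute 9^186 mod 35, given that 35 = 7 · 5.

1

Mod 7: 9 ≡ 2; since 6 | 186, by Fermat 2^186 ≡ 1 (mod 7).
Mod 5: 9 ≡ 4; by Fermat, exponent reduces to 186 mod 4 = 2; 4^2 ≡ 1 (mod 5).
Combine by CRT: x ≡ 1 (mod 7), x ≡ 1 (mod 5) ⇒ x ≡ 1 (mod 35).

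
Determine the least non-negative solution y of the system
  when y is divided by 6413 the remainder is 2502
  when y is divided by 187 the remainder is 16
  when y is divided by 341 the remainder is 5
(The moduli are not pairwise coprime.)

gcd(6413, 187) = 11 and 11 | (16 − 2502), so the pair is consistent; merging gives y ≡ 105110 (mod 109021), where 109021 = lcm(6413, 187).
gcd(109021, 341) = 11 and 11 | (5 − 105110), so the pair is consistent; merging gives y ≡ 2067488 (mod 3379651), where 3379651 = lcm(109021, 341).
The solution is unique modulo lcm(6413, 187, 341) = 3379651.

2067488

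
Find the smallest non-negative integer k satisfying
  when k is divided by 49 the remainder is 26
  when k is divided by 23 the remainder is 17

From k ≡ 26 (mod 49) write k = 26 + 49t. Substituting into k ≡ 17 (mod 23) gives 49t ≡ 14 (mod 23), and since 3⁻¹ ≡ 8 (mod 23), t ≡ 20. Hence k ≡ 26 + 49·20 = 1006 (mod 1127).

1006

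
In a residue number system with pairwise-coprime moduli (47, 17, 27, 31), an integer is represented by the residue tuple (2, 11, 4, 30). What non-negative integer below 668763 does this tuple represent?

648085

The moduli are pairwise coprime; N = 47·17·27·31 = 668763.
N/47 = 14229; 14229 ≡ 35 (mod 47); 35·43 ≡ 1, so inverse 43.
N/17 = 39339; 39339 ≡ 1 (mod 17), inverse 1.
N/27 = 24769; 24769 ≡ 10 (mod 27); 10·19 ≡ 1, so inverse 19.
N/31 = 21573; 21573 ≡ 28 (mod 31); 28·10 ≡ 1, so inverse 10.
x ≡ 2·14229·43 + 11·39339·1 + 4·24769·19 + 30·21573·10 = 10010767.
10010767 mod 668763 = 648085.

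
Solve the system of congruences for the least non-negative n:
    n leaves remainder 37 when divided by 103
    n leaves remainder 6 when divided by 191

8792

Combine the congruences pairwise.
From n ≡ 37 (mod 103) write n = 37 + 103t. Substituting into n ≡ 6 (mod 191) gives 103t ≡ 160 (mod 191), and since 103⁻¹ ≡ 102 (mod 191), t ≡ 85. Hence n ≡ 37 + 103·85 = 8792 (mod 19673).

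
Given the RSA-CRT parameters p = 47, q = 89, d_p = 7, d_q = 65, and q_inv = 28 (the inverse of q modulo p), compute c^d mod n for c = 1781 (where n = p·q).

m₁ = c^(d_p) mod p: c ≡ 42 (mod 47), and 42^7 mod 47 = 36.
m₂ = c^(d_q) mod q: c ≡ 1 (mod 89), and 1^65 mod 89 = 1.
h = q_inv·(m₁ − m₂) mod p = 28·(36 − 1) mod 47 = 40.
m = m₂ + h·q = 1 + 40·89 = 3561.

3561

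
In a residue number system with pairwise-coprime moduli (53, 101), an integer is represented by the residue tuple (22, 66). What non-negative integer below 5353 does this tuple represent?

3096

From x ≡ 22 (mod 53) write x = 22 + 53t. Substituting into x ≡ 66 (mod 101) gives 53t ≡ 44 (mod 101), and since 53⁻¹ ≡ 61 (mod 101), t ≡ 58. Hence x ≡ 22 + 53·58 = 3096 (mod 5353).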